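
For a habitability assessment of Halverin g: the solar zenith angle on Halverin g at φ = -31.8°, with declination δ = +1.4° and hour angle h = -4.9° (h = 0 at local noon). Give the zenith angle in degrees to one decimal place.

cos θ_z = sin φ sin δ + cos φ cos δ cos h = -0.012875 + 0.846534 = 0.833659.
θ_z = arccos(0.833659) = 33.5°.

θ_z = 33.5°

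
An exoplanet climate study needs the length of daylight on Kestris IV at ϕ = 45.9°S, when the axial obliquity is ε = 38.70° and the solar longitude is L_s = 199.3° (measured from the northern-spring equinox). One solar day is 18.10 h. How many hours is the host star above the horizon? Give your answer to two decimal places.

Solar declination: sin δ = sin ε · sin L_s = sin 38.70° × sin 199.3° = -0.20665, so δ = -11.926°.
cos h₀ = −tan ϕ · tan δ = −tan(-45.9°) × tan(-11.926°) = -0.2180, so h₀ = 1.7905 rad = 102.59°.
Daylight = 2h₀/(2π) × 18.10 h = (1.7905/π) × 18.10 = 10.32 h.

10.32 h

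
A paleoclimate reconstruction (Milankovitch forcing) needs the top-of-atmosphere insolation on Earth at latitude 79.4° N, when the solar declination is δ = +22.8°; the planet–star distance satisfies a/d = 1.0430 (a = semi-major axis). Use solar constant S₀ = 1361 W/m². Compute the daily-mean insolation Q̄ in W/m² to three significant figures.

cos H₀ = −tan(+79.4°) tan(+22.800°) = -2.2462 ≤ −1 ⇒ polar day, H₀ = π.
Bracket: H₀ sin φ sin δ + cos φ cos δ sin H₀ = 3.1416×0.98294×0.38752 + 0.18395×0.92186×0.00000 = 1.196663 + 0.000000 = 1.196663.
Inverse-square distance factor (a/d)² = 1.0430² = 1.087849.
Q̄ = (S₀/π) × 1.087849 × [bracket] = (1361/π) × 1.087849 × 1.196663 = 564.0 W/m².

Q̄ ≈ 564 W/m²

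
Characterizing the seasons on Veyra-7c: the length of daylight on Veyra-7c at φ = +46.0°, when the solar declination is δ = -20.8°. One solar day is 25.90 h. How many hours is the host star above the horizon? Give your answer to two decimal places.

cos H₀ = −tan φ · tan δ = −tan(+46.0°) × tan(-20.800°) = 0.3934, so H₀ = 1.1665 rad = 66.84°.
Daylight = 2H₀/(2π) × 25.90 h = (1.1665/π) × 25.90 = 9.62 h.

9.62 h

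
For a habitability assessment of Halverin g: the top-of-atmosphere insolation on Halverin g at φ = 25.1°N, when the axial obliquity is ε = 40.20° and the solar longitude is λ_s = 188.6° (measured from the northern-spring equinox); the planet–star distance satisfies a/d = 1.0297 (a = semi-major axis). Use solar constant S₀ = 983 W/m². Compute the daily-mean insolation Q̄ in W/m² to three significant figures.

Q̄ ≈ 278 W/m²

Solar declination: sin δ = sin ε · sin λ_s = sin 40.20° × sin 188.6° = -0.09652, so δ = -5.539°.
cos H₀ = −tan(+25.1°) tan(-5.539°) = 0.0454, H₀ = 1.5254 rad.
Bracket: H₀ sin φ sin δ + cos φ cos δ sin H₀ = 1.5254×0.42420×-0.09652 + 0.90557×0.99533×0.99897 = -0.062456 + 0.900413 = 0.837957.
Inverse-square distance factor (a/d)² = 1.0297² = 1.060282.
Q̄ = (S₀/π) × 1.060282 × [bracket] = (983/π) × 1.060282 × 0.837957 = 278.0 W/m².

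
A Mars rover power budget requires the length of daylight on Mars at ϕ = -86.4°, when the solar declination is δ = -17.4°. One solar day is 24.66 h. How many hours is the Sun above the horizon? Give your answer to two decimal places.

Sunrise equation: cos h₀ = −tan ϕ · tan δ = -4.9810 ≤ −1, so the Sun never sets (polar day) and h₀ = π.
Daylight = 2h₀/(2π) × 24.66 h = (3.1416/π) × 24.66 = 24.66 h.

24.66 h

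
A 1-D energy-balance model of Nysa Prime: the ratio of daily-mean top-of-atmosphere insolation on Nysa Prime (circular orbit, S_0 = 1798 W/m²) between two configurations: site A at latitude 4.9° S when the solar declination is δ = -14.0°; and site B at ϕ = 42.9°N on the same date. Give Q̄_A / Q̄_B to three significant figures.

— Configuration A (ϕ=-4.9°):
cos h₀ = −tan(-4.9°) tan(-14.000°) = -0.0214, h₀ = 1.5922 rad.
Bracket: h₀ sin ϕ sin δ + cos ϕ cos δ sin h₀ = 1.5922×-0.08542×-0.24192 + 0.99635×0.97030×0.99977 = 0.032903 + 0.966536 = 0.999439.
Q̄ = (S_0/π) × [bracket] = (1798/π) × 0.999439 = 572.00 W/m².
— Configuration B (ϕ=+42.9°):
cos h₀ = −tan(+42.9°) tan(-14.000°) = 0.2317, h₀ = 1.3370 rad.
Bracket: h₀ sin ϕ sin δ + cos ϕ cos δ sin h₀ = 1.3370×0.68072×-0.24192 + 0.73254×0.97030×0.97279 = -0.220177 + 0.691443 = 0.471266.
Q̄ = (S_0/π) × [bracket] = (1798/π) × 0.471266 = 269.72 W/m².
Ratio Q̄_A / Q̄_B = 572.00 / 269.72 = 2.121.

Q̄_A / Q̄_B ≈ 2.12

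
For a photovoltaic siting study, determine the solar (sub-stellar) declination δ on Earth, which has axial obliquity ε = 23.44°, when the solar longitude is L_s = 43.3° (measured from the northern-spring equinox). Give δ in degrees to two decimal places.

δ = +15.83°

sin δ = sin ε · sin L_s = sin 23.44° × sin 43.3° = 0.272811.
δ = arcsin(0.272811) = +15.83°.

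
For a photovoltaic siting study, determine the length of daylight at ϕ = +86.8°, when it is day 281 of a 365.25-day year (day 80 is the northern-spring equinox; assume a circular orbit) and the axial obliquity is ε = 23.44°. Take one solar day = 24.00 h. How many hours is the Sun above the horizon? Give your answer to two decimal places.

0.00 h

Solar longitude: L_s = 360° × (281 − 80)/365.25 = 198.111°.
sin δ = sin 23.44° × sin 198.111° = -0.12366, so δ = -7.103°.
cos h₀ = −tan ϕ · tan δ = 2.2288 ≥ 1, so the Sun never rises (polar night) and h₀ = 0.
Daylight = 2h₀/(2π) × 24.00 h = (0.0000/π) × 24.00 = 0.00 h.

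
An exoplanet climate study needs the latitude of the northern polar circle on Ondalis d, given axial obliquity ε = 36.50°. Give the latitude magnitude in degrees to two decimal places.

The polar circle is the lowest latitude that experiences at least one full rotation of continuous daylight at the northern-summer solstice; it lies at |φ| = 90° − ε = 90° − 36.50° = 53.50°.

53.50°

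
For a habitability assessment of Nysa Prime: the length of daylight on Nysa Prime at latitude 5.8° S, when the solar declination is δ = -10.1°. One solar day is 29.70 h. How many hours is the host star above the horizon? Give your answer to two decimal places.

cos h₀ = −tan ϕ · tan δ = −tan(-5.8°) × tan(-10.100°) = -0.0181, so h₀ = 1.5889 rad = 91.04°.
Daylight = 2h₀/(2π) × 29.70 h = (1.5889/π) × 29.70 = 15.02 h.

15.02 h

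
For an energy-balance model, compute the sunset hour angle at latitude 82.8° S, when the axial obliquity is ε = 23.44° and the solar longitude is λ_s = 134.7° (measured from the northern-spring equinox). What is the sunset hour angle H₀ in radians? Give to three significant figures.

Solar declination: sin δ = sin ε · sin λ_s = sin 23.44° × sin 134.7° = 0.28275, so δ = +16.424°.
cos H₀ = −tan φ · tan δ = 2.3334 ≥ 1, so the Sun never rises (polar night) and H₀ = 0.

H₀ = 0.00 rad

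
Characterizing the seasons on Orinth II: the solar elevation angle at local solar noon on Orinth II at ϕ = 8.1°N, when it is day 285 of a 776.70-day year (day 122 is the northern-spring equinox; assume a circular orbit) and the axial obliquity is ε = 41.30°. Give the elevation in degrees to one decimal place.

58.4°

Solar longitude: L_s = 360° × (285 − 122)/776.70 = 75.550°.
sin δ = sin 41.30° × sin 75.550° = 0.63912, so δ = +39.727°.
At local noon the hour angle is zero, so the zenith angle equals |ϕ − δ| = |+8.1° − (+39.727°)| = 31.627°.
Elevation = 90° − 31.627° = 58.4°.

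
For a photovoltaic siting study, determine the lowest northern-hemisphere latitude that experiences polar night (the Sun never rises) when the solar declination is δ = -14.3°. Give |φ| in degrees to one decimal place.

|φ| = 75.7°

Polar night requires cos H₀ = −tan φ tan δ ≥ 1, i.e. tan φ tan δ ≤ −1.
The boundary is |tan φ| · |tan δ| = 1, so |φ| = 90° − |δ| = 90° − 14.3° = 75.7° in the northern hemisphere.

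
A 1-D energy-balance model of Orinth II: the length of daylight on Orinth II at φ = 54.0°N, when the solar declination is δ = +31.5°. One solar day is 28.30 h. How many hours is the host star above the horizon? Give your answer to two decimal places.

cos H₀ = −tan φ · tan δ = −tan(+54.0°) × tan(+31.500°) = -0.8434, so H₀ = 2.5745 rad = 147.51°.
Daylight = 2H₀/(2π) × 28.30 h = (2.5745/π) × 28.30 = 23.19 h.

23.19 h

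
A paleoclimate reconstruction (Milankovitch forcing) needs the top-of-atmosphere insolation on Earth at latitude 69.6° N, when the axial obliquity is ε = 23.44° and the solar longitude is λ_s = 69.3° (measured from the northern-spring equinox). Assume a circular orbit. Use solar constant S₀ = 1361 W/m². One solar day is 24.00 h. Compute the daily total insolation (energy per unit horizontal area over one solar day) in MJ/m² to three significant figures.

41.0 MJ/m²

Solar declination: sin δ = sin ε · sin λ_s = sin 23.44° × sin 69.3° = 0.37211, so δ = +21.846°.
cos H₀ = −tan(+69.6°) tan(+21.846°) = -1.0780 ≤ −1 ⇒ polar day, H₀ = π.
Bracket: H₀ sin φ sin δ + cos φ cos δ sin H₀ = 3.1416×0.93728×0.37211 + 0.34857×0.92819×0.00000 = 1.095700 + 0.000000 = 1.095700.
Q̄ = (S₀/π) × [bracket] = (1361/π) × 1.095700 = 474.68 W/m².
Daily total = Q̄ × 24.00 h × 3600 s/h = 474.68 × 24.00 × 3600 / 10⁶ = 41.01 MJ/m².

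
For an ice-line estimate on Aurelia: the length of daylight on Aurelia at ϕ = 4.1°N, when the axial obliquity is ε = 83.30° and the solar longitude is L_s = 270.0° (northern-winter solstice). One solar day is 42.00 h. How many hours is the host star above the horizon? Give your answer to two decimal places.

12.23 h

Solar declination: sin δ = sin ε · sin L_s = sin 83.30° × sin 270.0° = -0.99317, so δ = -83.300°.
cos h₀ = −tan ϕ · tan δ = −tan(+4.1°) × tan(-83.300°) = 0.6102, so h₀ = 0.9145 rad = 52.40°.
Daylight = 2h₀/(2π) × 42.00 h = (0.9145/π) × 42.00 = 12.23 h.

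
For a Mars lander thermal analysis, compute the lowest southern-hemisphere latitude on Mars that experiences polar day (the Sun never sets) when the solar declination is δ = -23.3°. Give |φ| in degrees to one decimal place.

Polar day requires cos H₀ = −tan φ tan δ ≤ −1, i.e. tan φ tan δ ≥ 1.
The boundary is |tan φ| · |tan δ| = 1, so |φ| = 90° − |δ| = 90° − 23.3° = 66.7° in the southern hemisphere.

|φ| = 66.7°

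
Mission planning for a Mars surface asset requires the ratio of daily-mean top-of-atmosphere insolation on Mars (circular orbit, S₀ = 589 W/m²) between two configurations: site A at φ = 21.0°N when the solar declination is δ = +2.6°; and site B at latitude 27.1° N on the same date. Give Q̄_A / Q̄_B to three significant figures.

— Configuration A (φ=+21.0°):
cos H₀ = −tan(+21.0°) tan(+2.600°) = -0.0174, H₀ = 1.5882 rad.
Bracket: H₀ sin φ sin δ + cos φ cos δ sin H₀ = 1.5882×0.35837×0.04536 + 0.93358×0.99897×0.99985 = 0.025817 + 0.932479 = 0.958296.
Q̄ = (S₀/π) × [bracket] = (589/π) × 0.958296 = 179.67 W/m².
— Configuration B (φ=+27.1°):
cos H₀ = −tan(+27.1°) tan(+2.600°) = -0.0232, H₀ = 1.5940 rad.
Bracket: H₀ sin φ sin δ + cos φ cos δ sin H₀ = 1.5940×0.45554×0.04536 + 0.89021×0.99897×0.99973 = 0.032937 + 0.889053 = 0.921990.
Q̄ = (S₀/π) × [bracket] = (589/π) × 0.921990 = 172.86 W/m².
Ratio Q̄_A / Q̄_B = 179.67 / 172.86 = 1.039.

Q̄_A / Q̄_B ≈ 1.04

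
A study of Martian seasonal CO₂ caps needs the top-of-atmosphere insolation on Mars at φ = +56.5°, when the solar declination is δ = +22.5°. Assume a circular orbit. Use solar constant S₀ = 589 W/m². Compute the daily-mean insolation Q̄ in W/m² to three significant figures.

Q̄ ≈ 209 W/m²

cos H₀ = −tan(+56.5°) tan(+22.500°) = -0.6258, H₀ = 2.2470 rad.
Bracket: H₀ sin φ sin δ + cos φ cos δ sin H₀ = 2.2470×0.83389×0.38268 + 0.55194×0.92388×0.77998 = 0.717047 + 0.397732 = 1.114779.
Q̄ = (S₀/π) × [bracket] = (589/π) × 1.114779 = 209.0 W/m².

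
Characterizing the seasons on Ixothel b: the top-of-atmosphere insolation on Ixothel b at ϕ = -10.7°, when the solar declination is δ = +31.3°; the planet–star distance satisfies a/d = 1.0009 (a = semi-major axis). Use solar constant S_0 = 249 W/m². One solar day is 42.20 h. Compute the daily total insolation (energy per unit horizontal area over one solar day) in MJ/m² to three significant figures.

cos h₀ = −tan(-10.7°) tan(+31.300°) = 0.1149, h₀ = 1.4557 rad.
Bracket: h₀ sin ϕ sin δ + cos ϕ cos δ sin h₀ = 1.4557×-0.18567×0.51952 + 0.98261×0.85446×0.99338 = -0.140416 + 0.834043 = 0.693627.
Inverse-square distance factor (a/d)² = 1.0009² = 1.001801.
Q̄ = (S_0/π) × 1.001801 × [bracket] = (249/π) × 1.001801 × 0.693627 = 55.075 W/m².
Daily total = Q̄ × 42.20 h × 3600 s/h = 55.075 × 42.20 × 3600 / 10⁶ = 8.367 MJ/m².

8.37 MJ/m²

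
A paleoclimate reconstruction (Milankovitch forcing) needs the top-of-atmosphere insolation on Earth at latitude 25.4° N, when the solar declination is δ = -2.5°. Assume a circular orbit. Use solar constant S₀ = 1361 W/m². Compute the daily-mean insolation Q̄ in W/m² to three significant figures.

Q̄ ≈ 378 W/m²

cos H₀ = −tan(+25.4°) tan(-2.500°) = 0.0207, H₀ = 1.5501 rad.
Bracket: H₀ sin φ sin δ + cos φ cos δ sin H₀ = 1.5501×0.42894×-0.04362 + 0.90334×0.99905×0.99979 = -0.029003 + 0.902292 = 0.873289.
Q̄ = (S₀/π) × [bracket] = (1361/π) × 0.873289 = 378.3 W/m².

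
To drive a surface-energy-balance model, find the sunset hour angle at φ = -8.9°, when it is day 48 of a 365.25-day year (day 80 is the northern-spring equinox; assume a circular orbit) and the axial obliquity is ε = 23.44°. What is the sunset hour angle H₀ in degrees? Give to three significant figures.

Solar longitude: λ_s = 360° × (48 − 80)/365.25 = -31.540°, i.e. -31.540° + 360° = 328.460°.
sin δ = sin 23.44° × sin 328.460° = -0.20808, so δ = -12.010°.
cos H₀ = −tan φ · tan δ = −tan(-8.9°) × tan(-12.010°) = -0.0333, so H₀ = 1.6041 rad = 91.91°.

H₀ = 91.9°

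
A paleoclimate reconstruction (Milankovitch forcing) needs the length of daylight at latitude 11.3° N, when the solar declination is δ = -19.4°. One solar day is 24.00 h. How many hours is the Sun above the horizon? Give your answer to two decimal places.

11.46 h

cos h₀ = −tan ϕ · tan δ = −tan(+11.3°) × tan(-19.400°) = 0.0704, so h₀ = 1.5004 rad = 85.96°.
Daylight = 2h₀/(2π) × 24.00 h = (1.5004/π) × 24.00 = 11.46 h.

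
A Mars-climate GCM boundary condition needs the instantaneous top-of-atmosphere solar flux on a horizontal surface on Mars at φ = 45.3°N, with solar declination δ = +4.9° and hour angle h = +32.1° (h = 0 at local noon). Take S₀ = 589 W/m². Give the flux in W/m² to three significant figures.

cos θ_z = sin φ sin δ + cos φ cos δ cos h = 0.060714 + 0.593683 = 0.654397.
Flux = S₀ · cos θ_z = 589 × 0.654397 = 385.4 W/m².

385 W/m²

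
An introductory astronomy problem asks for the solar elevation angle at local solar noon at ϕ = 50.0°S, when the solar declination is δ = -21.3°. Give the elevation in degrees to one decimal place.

61.3°

At local noon the hour angle is zero, so the zenith angle equals |ϕ − δ| = |-50.0° − (-21.300°)| = 28.700°.
Elevation = 90° − 28.700° = 61.3°.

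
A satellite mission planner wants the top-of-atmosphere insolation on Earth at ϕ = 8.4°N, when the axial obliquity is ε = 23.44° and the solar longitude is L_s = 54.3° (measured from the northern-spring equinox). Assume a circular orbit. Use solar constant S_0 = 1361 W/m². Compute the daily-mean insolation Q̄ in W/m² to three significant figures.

Q̄ ≈ 438 W/m²

Solar declination: sin δ = sin ε · sin L_s = sin 23.44° × sin 54.3° = 0.32304, so δ = +18.847°.
cos h₀ = −tan(+8.4°) tan(+18.847°) = -0.0504, h₀ = 1.6212 rad.
Bracket: h₀ sin ϕ sin δ + cos ϕ cos δ sin h₀ = 1.6212×0.14608×0.32304 + 0.98927×0.94639×0.99873 = 0.076504 + 0.935046 = 1.011550.
Q̄ = (S_0/π) × [bracket] = (1361/π) × 1.011550 = 438.2 W/m².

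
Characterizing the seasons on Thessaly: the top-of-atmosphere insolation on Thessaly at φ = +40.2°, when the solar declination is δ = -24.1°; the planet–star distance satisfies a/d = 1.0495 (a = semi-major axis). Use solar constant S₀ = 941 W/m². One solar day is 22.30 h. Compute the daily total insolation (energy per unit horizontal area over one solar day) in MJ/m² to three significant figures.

cos H₀ = −tan(+40.2°) tan(-24.100°) = 0.3780, H₀ = 1.1831 rad.
Bracket: H₀ sin φ sin δ + cos φ cos δ sin H₀ = 1.1831×0.64546×-0.40833 + 0.76380×0.91283×0.92580 = -0.311819 + 0.645486 = 0.333667.
Inverse-square distance factor (a/d)² = 1.0495² = 1.101450.
Q̄ = (S₀/π) × 1.101450 × [bracket] = (941/π) × 1.101450 × 0.333667 = 110.08 W/m².
Daily total = Q̄ × 22.30 h × 3600 s/h = 110.08 × 22.30 × 3600 / 10⁶ = 8.837 MJ/m².

8.84 MJ/m²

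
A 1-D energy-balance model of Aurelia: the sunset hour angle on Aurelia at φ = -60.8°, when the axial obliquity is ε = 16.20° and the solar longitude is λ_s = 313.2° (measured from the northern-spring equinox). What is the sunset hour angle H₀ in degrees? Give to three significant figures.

Solar declination: sin δ = sin ε · sin λ_s = sin 16.20° × sin 313.2° = -0.20338, so δ = -11.734°.
cos H₀ = −tan φ · tan δ = −tan(-60.8°) × tan(-11.734°) = -0.3717, so H₀ = 1.9516 rad = 111.82°.

H₀ = 112°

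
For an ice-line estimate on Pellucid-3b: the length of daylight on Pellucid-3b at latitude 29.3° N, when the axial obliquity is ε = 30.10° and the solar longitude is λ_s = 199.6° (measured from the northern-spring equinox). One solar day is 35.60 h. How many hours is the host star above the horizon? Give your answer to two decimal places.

16.71 h

Solar declination: sin δ = sin ε · sin λ_s = sin 30.10° × sin 199.6° = -0.16823, so δ = -9.685°.
cos H₀ = −tan φ · tan δ = −tan(+29.3°) × tan(-9.685°) = 0.0958, so H₀ = 1.4749 rad = 84.50°.
Daylight = 2H₀/(2π) × 35.60 h = (1.4749/π) × 35.60 = 16.71 h.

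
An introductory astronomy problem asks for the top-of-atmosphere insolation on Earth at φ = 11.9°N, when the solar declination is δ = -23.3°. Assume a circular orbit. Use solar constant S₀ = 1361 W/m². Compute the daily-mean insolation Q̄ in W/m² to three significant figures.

Q̄ ≈ 335 W/m²

cos H₀ = −tan(+11.9°) tan(-23.300°) = 0.0908, H₀ = 1.4799 rad.
Bracket: H₀ sin φ sin δ + cos φ cos δ sin H₀ = 1.4799×0.20620×-0.39555 + 0.97851×0.91845×0.99587 = -0.120704 + 0.895001 = 0.774297.
Q̄ = (S₀/π) × [bracket] = (1361/π) × 0.774297 = 335.4 W/m².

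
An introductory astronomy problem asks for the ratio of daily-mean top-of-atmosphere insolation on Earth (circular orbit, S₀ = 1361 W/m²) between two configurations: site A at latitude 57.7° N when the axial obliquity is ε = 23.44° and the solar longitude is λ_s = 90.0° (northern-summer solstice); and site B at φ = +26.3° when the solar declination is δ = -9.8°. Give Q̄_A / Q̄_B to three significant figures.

Q̄_A / Q̄_B ≈ 1.48

— Configuration A (φ=+57.7°):
Solar declination: sin δ = sin ε · sin λ_s = sin 23.44° × sin 90.0° = 0.39779, so δ = +23.440°.
cos H₀ = −tan(+57.7°) tan(+23.440°) = -0.6858, H₀ = 2.3265 rad.
Bracket: H₀ sin φ sin δ + cos φ cos δ sin H₀ = 2.3265×0.84526×0.39779 + 0.53435×0.91748×0.72776 = 0.782253 + 0.356788 = 1.139041.
Q̄ = (S₀/π) × [bracket] = (1361/π) × 1.139041 = 493.46 W/m².
— Configuration B (φ=+26.3°):
cos H₀ = −tan(+26.3°) tan(-9.800°) = 0.0854, H₀ = 1.4853 rad.
Bracket: H₀ sin φ sin δ + cos φ cos δ sin H₀ = 1.4853×0.44307×-0.17021 + 0.89649×0.98541×0.99635 = -0.112014 + 0.880186 = 0.768172.
Q̄ = (S₀/π) × [bracket] = (1361/π) × 0.768172 = 332.79 W/m².
Ratio Q̄_A / Q̄_B = 493.46 / 332.79 = 1.483.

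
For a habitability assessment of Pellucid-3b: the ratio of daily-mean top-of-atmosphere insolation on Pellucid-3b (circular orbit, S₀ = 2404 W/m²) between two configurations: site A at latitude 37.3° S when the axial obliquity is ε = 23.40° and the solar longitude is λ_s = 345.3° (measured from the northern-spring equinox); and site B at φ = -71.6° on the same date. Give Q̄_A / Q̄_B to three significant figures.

Q̄_A / Q̄_B ≈ 1.86

— Configuration A (φ=-37.3°):
Solar declination: sin δ = sin ε · sin λ_s = sin 23.40° × sin 345.3° = -0.10078, so δ = -5.784°.
cos H₀ = −tan(-37.3°) tan(-5.784°) = -0.0772, H₀ = 1.6480 rad.
Bracket: H₀ sin φ sin δ + cos φ cos δ sin H₀ = 1.6480×-0.60599×-0.10078 + 0.79547×0.99491×0.99702 = 0.100646 + 0.789063 = 0.889709.
Q̄ = (S₀/π) × [bracket] = (2404/π) × 0.889709 = 680.82 W/m².
— Configuration B (φ=-71.6°):
cos H₀ = −tan(-71.6°) tan(-5.784°) = -0.3045, H₀ = 1.8802 rad.
Bracket: H₀ sin φ sin δ + cos φ cos δ sin H₀ = 1.8802×-0.94888×-0.10078 + 0.31565×0.99491×0.95251 = 0.179800 + 0.299129 = 0.478929.
Q̄ = (S₀/π) × [bracket] = (2404/π) × 0.478929 = 366.48 W/m².
Ratio Q̄_A / Q̄_B = 680.82 / 366.48 = 1.858.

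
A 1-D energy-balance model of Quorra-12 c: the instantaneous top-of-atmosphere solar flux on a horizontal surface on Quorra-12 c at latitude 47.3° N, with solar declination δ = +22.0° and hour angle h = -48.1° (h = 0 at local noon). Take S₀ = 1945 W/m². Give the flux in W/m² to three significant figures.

1.35e+03 W/m²

cos θ_z = sin φ sin δ + cos φ cos δ cos h = 0.275304 + 0.419919 = 0.695223.
Flux = S₀ · cos θ_z = 1945 × 0.695223 = 1352 W/m².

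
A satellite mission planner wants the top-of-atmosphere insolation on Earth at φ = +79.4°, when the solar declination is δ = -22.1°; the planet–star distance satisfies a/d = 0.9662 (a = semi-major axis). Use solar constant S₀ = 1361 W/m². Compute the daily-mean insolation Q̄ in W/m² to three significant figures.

cos H₀ = −tan(+79.4°) tan(-22.100°) = 2.1698 ≥ 1 ⇒ polar night, H₀ = 0 and Q̄ = 0.
Inverse-square distance factor (a/d)² = 0.9662² = 0.933542.

Q̄ ≈ 0.00 W/m²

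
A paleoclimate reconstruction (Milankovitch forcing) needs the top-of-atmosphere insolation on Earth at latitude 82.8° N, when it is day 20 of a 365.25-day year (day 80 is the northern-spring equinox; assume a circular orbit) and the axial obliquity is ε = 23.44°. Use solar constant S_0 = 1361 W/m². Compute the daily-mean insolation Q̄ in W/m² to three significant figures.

Q̄ ≈ 0.00 W/m²

Solar longitude: L_s = 360° × (20 − 80)/365.25 = -59.138°, i.e. -59.138° + 360° = 300.862°.
sin δ = sin 23.44° × sin 300.862° = -0.34146, so δ = -19.966°.
cos h₀ = −tan(+82.8°) tan(-19.966°) = 2.8758 ≥ 1 ⇒ polar night, h₀ = 0 and Q̄ = 0.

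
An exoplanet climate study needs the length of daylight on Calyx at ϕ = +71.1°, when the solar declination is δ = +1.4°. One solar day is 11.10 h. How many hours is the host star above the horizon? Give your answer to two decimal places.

cos h₀ = −tan ϕ · tan δ = −tan(+71.1°) × tan(+1.400°) = -0.0714, so h₀ = 1.6422 rad = 94.09°.
Daylight = 2h₀/(2π) × 11.10 h = (1.6422/π) × 11.10 = 5.80 h.

5.80 h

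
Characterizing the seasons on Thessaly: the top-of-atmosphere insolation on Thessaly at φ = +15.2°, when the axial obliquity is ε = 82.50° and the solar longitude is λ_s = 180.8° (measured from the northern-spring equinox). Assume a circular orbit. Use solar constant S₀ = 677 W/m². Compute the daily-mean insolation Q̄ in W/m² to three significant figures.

Solar declination: sin δ = sin ε · sin λ_s = sin 82.50° × sin 180.8° = -0.01384, so δ = -0.793°.
cos H₀ = −tan(+15.2°) tan(-0.793°) = 0.0038, H₀ = 1.5670 rad.
Bracket: H₀ sin φ sin δ + cos φ cos δ sin H₀ = 1.5670×0.26219×-0.01384 + 0.96502×0.99990×0.99999 = -0.005686 + 0.964914 = 0.959228.
Q̄ = (S₀/π) × [bracket] = (677/π) × 0.959228 = 206.7 W/m².

Q̄ ≈ 207 W/m²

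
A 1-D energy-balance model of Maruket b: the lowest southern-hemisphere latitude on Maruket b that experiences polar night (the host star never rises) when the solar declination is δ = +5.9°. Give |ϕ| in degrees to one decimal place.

Polar night requires cos h₀ = −tan ϕ tan δ ≥ 1, i.e. tan ϕ tan δ ≤ −1.
The boundary is |tan ϕ| · |tan δ| = 1, so |ϕ| = 90° − |δ| = 90° − 5.9° = 84.1° in the southern hemisphere.

|ϕ| = 84.1°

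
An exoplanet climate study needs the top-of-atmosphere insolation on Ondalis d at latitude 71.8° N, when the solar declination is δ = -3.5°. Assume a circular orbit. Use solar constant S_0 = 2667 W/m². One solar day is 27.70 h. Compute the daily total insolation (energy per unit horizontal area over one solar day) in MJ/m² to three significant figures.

cos h₀ = −tan(+71.8°) tan(-3.500°) = 0.1860, h₀ = 1.3837 rad.
Bracket: h₀ sin ϕ sin δ + cos ϕ cos δ sin h₀ = 1.3837×0.94997×-0.06105 + 0.31233×0.99813×0.98254 = -0.080249 + 0.306303 = 0.226054.
Q̄ = (S_0/π) × [bracket] = (2667/π) × 0.226054 = 191.90 W/m².
Daily total = Q̄ × 27.70 h × 3600 s/h = 191.90 × 27.70 × 3600 / 10⁶ = 19.14 MJ/m².

19.1 MJ/m²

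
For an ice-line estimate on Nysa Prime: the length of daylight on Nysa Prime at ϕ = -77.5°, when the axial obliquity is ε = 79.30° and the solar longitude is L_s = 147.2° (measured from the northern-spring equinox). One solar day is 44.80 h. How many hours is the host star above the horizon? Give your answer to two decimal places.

Solar declination: sin δ = sin ε · sin L_s = sin 79.30° × sin 147.2° = 0.53229, so δ = +32.160°.
cos h₀ = −tan ϕ · tan δ = 2.8362 ≥ 1, so the host star never rises (polar night) and h₀ = 0.
Daylight = 2h₀/(2π) × 44.80 h = (0.0000/π) × 44.80 = 0.00 h.

0.00 h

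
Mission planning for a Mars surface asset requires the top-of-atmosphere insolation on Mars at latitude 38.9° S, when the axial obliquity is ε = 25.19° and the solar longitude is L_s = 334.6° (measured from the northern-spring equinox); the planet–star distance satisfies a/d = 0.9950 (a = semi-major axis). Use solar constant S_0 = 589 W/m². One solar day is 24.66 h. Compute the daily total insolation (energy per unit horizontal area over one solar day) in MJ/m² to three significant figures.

15.7 MJ/m²

Solar declination: sin δ = sin ε · sin L_s = sin 25.19° × sin 334.6° = -0.18256, so δ = -10.519°.
cos h₀ = −tan(-38.9°) tan(-10.519°) = -0.1498, h₀ = 1.7212 rad.
Bracket: h₀ sin ϕ sin δ + cos ϕ cos δ sin h₀ = 1.7212×-0.62796×-0.18256 + 0.77824×0.98319×0.98871 = 0.197319 + 0.756519 = 0.953838.
Inverse-square distance factor (a/d)² = 0.9950² = 0.990025.
Q̄ = (S_0/π) × 0.990025 × [bracket] = (589/π) × 0.990025 × 0.953838 = 177.05 W/m².
Daily total = Q̄ × 24.66 h × 3600 s/h = 177.05 × 24.66 × 3600 / 10⁶ = 15.72 MJ/m².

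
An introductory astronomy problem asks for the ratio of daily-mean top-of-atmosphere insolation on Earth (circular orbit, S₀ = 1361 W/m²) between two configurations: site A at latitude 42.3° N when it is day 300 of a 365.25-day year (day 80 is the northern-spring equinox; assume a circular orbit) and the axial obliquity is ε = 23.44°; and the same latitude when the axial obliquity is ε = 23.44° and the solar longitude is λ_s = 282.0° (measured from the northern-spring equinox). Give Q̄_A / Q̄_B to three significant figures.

— Configuration A (φ=+42.3°):
Solar longitude: λ_s = 360° × (300 − 80)/365.25 = 216.838°.
sin δ = sin 23.44° × sin 216.838° = -0.23849, so δ = -13.798°.
cos H₀ = −tan(+42.3°) tan(-13.798°) = 0.2235, H₀ = 1.3454 rad.
Bracket: H₀ sin φ sin δ + cos φ cos δ sin H₀ = 1.3454×0.67301×-0.23849 + 0.73963×0.97114×0.97471 = -0.215945 + 0.700119 = 0.484174.
Q̄ = (S₀/π) × [bracket] = (1361/π) × 0.484174 = 209.75 W/m².
— Configuration B (φ=+42.3°):
Solar declination: sin δ = sin ε · sin λ_s = sin 23.44° × sin 282.0° = -0.38910, so δ = -22.898°.
cos H₀ = −tan(+42.3°) tan(-22.898°) = 0.3843, H₀ = 1.1763 rad.
Bracket: H₀ sin φ sin δ + cos φ cos δ sin H₀ = 1.1763×0.67301×-0.38910 + 0.73963×0.92120×0.92319 = -0.308036 + 0.629013 = 0.320977.
Q̄ = (S₀/π) × [bracket] = (1361/π) × 0.320977 = 139.05 W/m².
Ratio Q̄_A / Q̄_B = 209.75 / 139.05 = 1.508.

Q̄_A / Q̄_B ≈ 1.51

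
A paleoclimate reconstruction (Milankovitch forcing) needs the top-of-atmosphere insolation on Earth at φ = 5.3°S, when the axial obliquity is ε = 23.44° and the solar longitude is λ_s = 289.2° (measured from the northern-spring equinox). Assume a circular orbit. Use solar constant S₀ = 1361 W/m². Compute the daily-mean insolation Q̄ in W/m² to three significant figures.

Solar declination: sin δ = sin ε · sin λ_s = sin 23.44° × sin 289.2° = -0.37566, so δ = -22.065°.
cos H₀ = −tan(-5.3°) tan(-22.065°) = -0.0376, H₀ = 1.6084 rad.
Bracket: H₀ sin φ sin δ + cos φ cos δ sin H₀ = 1.6084×-0.09237×-0.37566 + 0.99572×0.92676×0.99929 = 0.055811 + 0.922138 = 0.977949.
Q̄ = (S₀/π) × [bracket] = (1361/π) × 0.977949 = 423.7 W/m².

Q̄ ≈ 424 W/m²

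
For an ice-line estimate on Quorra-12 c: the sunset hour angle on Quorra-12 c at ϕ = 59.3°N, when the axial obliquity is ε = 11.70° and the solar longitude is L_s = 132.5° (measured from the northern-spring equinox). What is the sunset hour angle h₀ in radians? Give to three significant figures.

h₀ = 1.83 rad

Solar declination: sin δ = sin ε · sin L_s = sin 11.70° × sin 132.5° = 0.14951, so δ = +8.599°.
cos h₀ = −tan ϕ · tan δ = −tan(+59.3°) × tan(+8.599°) = -0.2547, so h₀ = 1.8283 rad = 104.75°.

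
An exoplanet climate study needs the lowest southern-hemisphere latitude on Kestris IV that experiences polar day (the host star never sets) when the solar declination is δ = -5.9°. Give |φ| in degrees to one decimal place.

Polar day requires cos H₀ = −tan φ tan δ ≤ −1, i.e. tan φ tan δ ≥ 1.
The boundary is |tan φ| · |tan δ| = 1, so |φ| = 90° − |δ| = 90° − 5.9° = 84.1° in the southern hemisphere.

|φ| = 84.1°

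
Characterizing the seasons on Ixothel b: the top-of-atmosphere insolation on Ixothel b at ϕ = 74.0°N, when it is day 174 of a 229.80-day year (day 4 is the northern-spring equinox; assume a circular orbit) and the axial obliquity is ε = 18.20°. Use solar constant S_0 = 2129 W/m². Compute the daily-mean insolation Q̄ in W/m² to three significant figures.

Q̄ ≈ 0.00 W/m²

Solar longitude: L_s = 360° × (174 − 4)/229.80 = 266.319°.
sin δ = sin 18.20° × sin 266.319° = -0.31169, so δ = -18.161°.
cos h₀ = −tan(+74.0°) tan(-18.161°) = 1.1440 ≥ 1 ⇒ polar night, h₀ = 0 and Q̄ = 0.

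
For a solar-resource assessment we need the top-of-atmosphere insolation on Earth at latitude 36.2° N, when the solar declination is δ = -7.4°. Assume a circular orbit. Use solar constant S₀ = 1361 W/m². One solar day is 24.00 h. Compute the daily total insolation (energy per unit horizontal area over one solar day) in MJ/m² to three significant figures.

25.6 MJ/m²

cos H₀ = −tan(+36.2°) tan(-7.400°) = 0.0951, H₀ = 1.4756 rad.
Bracket: H₀ sin φ sin δ + cos φ cos δ sin H₀ = 1.4756×0.59061×-0.12880 + 0.80696×0.99167×0.99547 = -0.112250 + 0.796613 = 0.684363.
Q̄ = (S₀/π) × [bracket] = (1361/π) × 0.684363 = 296.48 W/m².
Daily total = Q̄ × 24.00 h × 3600 s/h = 296.48 × 24.00 × 3600 / 10⁶ = 25.62 MJ/m².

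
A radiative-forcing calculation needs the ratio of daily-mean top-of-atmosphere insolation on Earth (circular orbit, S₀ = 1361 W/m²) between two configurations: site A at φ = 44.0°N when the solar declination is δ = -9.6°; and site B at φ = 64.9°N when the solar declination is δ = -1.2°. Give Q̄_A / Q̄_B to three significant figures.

— Configuration A (φ=+44.0°):
cos H₀ = −tan(+44.0°) tan(-9.600°) = 0.1633, H₀ = 1.4067 rad.
Bracket: H₀ sin φ sin δ + cos φ cos δ sin H₀ = 1.4067×0.69466×-0.16677 + 0.71934×0.98600×0.98657 = -0.162964 + 0.699744 = 0.536780.
Q̄ = (S₀/π) × [bracket] = (1361/π) × 0.536780 = 232.54 W/m².
— Configuration B (φ=+64.9°):
cos H₀ = −tan(+64.9°) tan(-1.200°) = 0.0447, H₀ = 1.5261 rad.
Bracket: H₀ sin φ sin δ + cos φ cos δ sin H₀ = 1.5261×0.90557×-0.02094 + 0.42420×0.99978×0.99900 = -0.028939 + 0.423683 = 0.394744.
Q̄ = (S₀/π) × [bracket] = (1361/π) × 0.394744 = 171.01 W/m².
Ratio Q̄_A / Q̄_B = 232.54 / 171.01 = 1.360.

Q̄_A / Q̄_B ≈ 1.36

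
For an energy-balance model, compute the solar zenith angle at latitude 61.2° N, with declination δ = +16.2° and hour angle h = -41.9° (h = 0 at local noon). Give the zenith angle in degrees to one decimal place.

cos θ_z = sin φ sin δ + cos φ cos δ cos h = 0.244482 + 0.344337 = 0.588819.
θ_z = arccos(0.588819) = 53.9°.

θ_z = 53.9°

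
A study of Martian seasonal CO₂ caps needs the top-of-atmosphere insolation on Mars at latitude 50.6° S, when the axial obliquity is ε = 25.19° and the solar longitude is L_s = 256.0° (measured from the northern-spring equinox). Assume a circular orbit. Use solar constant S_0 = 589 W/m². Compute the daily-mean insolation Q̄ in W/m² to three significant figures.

Solar declination: sin δ = sin ε · sin L_s = sin 25.19° × sin 256.0° = -0.41298, so δ = -24.392°.
cos h₀ = −tan(-50.6°) tan(-24.392°) = -0.5520, h₀ = 2.1556 rad.
Bracket: h₀ sin ϕ sin δ + cos ϕ cos δ sin h₀ = 2.1556×-0.77273×-0.41298 + 0.63473×0.91074×0.83382 = 0.687899 + 0.482010 = 1.169909.
Q̄ = (S_0/π) × [bracket] = (589/π) × 1.169909 = 219.3 W/m².

Q̄ ≈ 219 W/m²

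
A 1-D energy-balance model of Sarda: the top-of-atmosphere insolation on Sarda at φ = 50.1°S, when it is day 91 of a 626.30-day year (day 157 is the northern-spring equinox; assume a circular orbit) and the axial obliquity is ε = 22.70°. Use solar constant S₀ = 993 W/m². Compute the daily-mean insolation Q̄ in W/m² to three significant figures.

Solar longitude: λ_s = 360° × (91 − 157)/626.30 = -37.937°, i.e. -37.937° + 360° = 322.063°.
sin δ = sin 22.70° × sin 322.063° = -0.23725, so δ = -13.724°.
cos H₀ = −tan(-50.1°) tan(-13.724°) = -0.2921, H₀ = 1.8672 rad.
Bracket: H₀ sin φ sin δ + cos φ cos δ sin H₀ = 1.8672×-0.76717×-0.23725 + 0.64145×0.97145×0.95639 = 0.339851 + 0.595962 = 0.935813.
Q̄ = (S₀/π) × [bracket] = (993/π) × 0.935813 = 295.8 W/m².

Q̄ ≈ 296 W/m²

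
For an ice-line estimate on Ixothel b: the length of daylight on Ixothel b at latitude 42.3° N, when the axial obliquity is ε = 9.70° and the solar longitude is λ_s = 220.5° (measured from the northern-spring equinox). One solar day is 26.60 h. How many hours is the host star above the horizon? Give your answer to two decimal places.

12.45 h

Solar declination: sin δ = sin ε · sin λ_s = sin 9.70° × sin 220.5° = -0.10943, so δ = -6.282°.
cos H₀ = −tan φ · tan δ = −tan(+42.3°) × tan(-6.282°) = 0.1002, so H₀ = 1.4705 rad = 84.25°.
Daylight = 2H₀/(2π) × 26.60 h = (1.4705/π) × 26.60 = 12.45 h.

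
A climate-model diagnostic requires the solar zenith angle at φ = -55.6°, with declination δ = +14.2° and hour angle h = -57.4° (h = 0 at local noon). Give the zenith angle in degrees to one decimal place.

cos θ_z = sin φ sin δ + cos φ cos δ cos h = -0.202406 + 0.295087 = 0.092681.
θ_z = arccos(0.092681) = 84.7°.

θ_z = 84.7°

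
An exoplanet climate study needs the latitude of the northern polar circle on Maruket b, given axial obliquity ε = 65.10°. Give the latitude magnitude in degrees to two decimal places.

24.90°

The polar circle is the lowest latitude that experiences at least one full rotation of continuous daylight at the northern-summer solstice; it lies at |ϕ| = 90° − ε = 90° − 65.10° = 24.90°.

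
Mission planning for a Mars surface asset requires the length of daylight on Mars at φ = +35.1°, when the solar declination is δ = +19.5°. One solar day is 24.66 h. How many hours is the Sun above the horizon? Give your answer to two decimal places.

cos H₀ = −tan φ · tan δ = −tan(+35.1°) × tan(+19.500°) = -0.2489, so H₀ = 1.8223 rad = 104.41°.
Daylight = 2H₀/(2π) × 24.66 h = (1.8223/π) × 24.66 = 14.30 h.

14.30 h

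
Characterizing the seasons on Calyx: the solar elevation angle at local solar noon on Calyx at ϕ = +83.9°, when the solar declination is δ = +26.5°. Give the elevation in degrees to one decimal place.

At local noon the hour angle is zero, so the zenith angle equals |ϕ − δ| = |+83.9° − (+26.500°)| = 57.400°.
Elevation = 90° − 57.400° = 32.6°.

32.6°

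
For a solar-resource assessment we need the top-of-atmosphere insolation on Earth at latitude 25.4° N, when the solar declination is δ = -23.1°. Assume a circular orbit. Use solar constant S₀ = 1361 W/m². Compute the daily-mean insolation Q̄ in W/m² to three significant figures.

cos H₀ = −tan(+25.4°) tan(-23.100°) = 0.2025, H₀ = 1.3669 rad.
Bracket: H₀ sin φ sin δ + cos φ cos δ sin H₀ = 1.3669×0.42894×-0.39234 + 0.90334×0.91982×0.97928 = -0.230036 + 0.813694 = 0.583658.
Q̄ = (S₀/π) × [bracket] = (1361/π) × 0.583658 = 252.9 W/m².

Q̄ ≈ 253 W/m²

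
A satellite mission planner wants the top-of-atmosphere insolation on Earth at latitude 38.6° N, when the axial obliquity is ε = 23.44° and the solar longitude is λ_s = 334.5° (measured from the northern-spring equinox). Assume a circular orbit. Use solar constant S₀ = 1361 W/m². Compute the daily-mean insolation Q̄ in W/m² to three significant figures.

Q̄ ≈ 264 W/m²

Solar declination: sin δ = sin ε · sin λ_s = sin 23.44° × sin 334.5° = -0.17125, so δ = -9.861°.
cos H₀ = −tan(+38.6°) tan(-9.861°) = 0.1388, H₀ = 1.4316 rad.
Bracket: H₀ sin φ sin δ + cos φ cos δ sin H₀ = 1.4316×0.62388×-0.17125 + 0.78152×0.98523×0.99033 = -0.152951 + 0.762531 = 0.609580.
Q̄ = (S₀/π) × [bracket] = (1361/π) × 0.609580 = 264.1 W/m².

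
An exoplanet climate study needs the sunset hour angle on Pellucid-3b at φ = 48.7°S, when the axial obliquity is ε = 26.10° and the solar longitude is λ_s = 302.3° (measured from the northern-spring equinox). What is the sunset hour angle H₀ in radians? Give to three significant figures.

H₀ = 2.04 rad

Solar declination: sin δ = sin ε · sin λ_s = sin 26.10° × sin 302.3° = -0.37186, so δ = -21.831°.
cos H₀ = −tan φ · tan δ = −tan(-48.7°) × tan(-21.831°) = -0.4560, so H₀ = 2.0443 rad = 117.13°.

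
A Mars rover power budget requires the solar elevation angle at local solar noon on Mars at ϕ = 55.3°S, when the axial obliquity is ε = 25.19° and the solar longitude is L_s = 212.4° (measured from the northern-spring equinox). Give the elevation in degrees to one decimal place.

Solar declination: sin δ = sin ε · sin L_s = sin 25.19° × sin 212.4° = -0.22806, so δ = -13.183°.
At local noon the hour angle is zero, so the zenith angle equals |ϕ − δ| = |-55.3° − (-13.183°)| = 42.117°.
Elevation = 90° − 42.117° = 47.9°.

47.9°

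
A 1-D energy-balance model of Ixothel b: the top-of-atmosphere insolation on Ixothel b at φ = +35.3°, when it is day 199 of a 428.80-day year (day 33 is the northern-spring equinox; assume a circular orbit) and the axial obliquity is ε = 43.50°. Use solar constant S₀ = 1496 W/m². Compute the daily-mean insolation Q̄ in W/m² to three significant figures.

Solar longitude: λ_s = 360° × (199 − 33)/428.80 = 139.366°.
sin δ = sin 43.50° × sin 139.366° = 0.44828, so δ = +26.633°.
cos H₀ = −tan(+35.3°) tan(+26.633°) = -0.3551, H₀ = 1.9338 rad.
Bracket: H₀ sin φ sin δ + cos φ cos δ sin H₀ = 1.9338×0.57786×0.44828 + 0.81614×0.89389×0.93484 = 0.500938 + 0.682003 = 1.182941.
Q̄ = (S₀/π) × [bracket] = (1496/π) × 1.182941 = 563.3 W/m².

Q̄ ≈ 563 W/m²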